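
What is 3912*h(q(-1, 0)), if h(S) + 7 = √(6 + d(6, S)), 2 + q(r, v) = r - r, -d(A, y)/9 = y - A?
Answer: -27384 + 3912*√78 ≈ 7165.9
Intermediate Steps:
d(A, y) = -9*y + 9*A (d(A, y) = -9*(y - A) = -9*y + 9*A)
q(r, v) = -2 (q(r, v) = -2 + (r - r) = -2 + 0 = -2)
h(S) = -7 + √(60 - 9*S) (h(S) = -7 + √(6 + (-9*S + 9*6)) = -7 + √(6 + (-9*S + 54)) = -7 + √(6 + (54 - 9*S)) = -7 + √(60 - 9*S))
3912*h(q(-1, 0)) = 3912*(-7 + √(60 - 9*(-2))) = 3912*(-7 + √(60 + 18)) = 3912*(-7 + √78) = -27384 + 3912*√78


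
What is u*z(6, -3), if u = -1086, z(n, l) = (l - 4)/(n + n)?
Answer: 1267/2 ≈ 633.50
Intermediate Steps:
z(n, l) = (-4 + l)/(2*n) (z(n, l) = (-4 + l)/((2*n)) = (-4 + l)*(1/(2*n)) = (-4 + l)/(2*n))
u*z(6, -3) = -543*(-4 - 3)/6 = -543*(-7)/6 = -1086*(-7/12) = 1267/2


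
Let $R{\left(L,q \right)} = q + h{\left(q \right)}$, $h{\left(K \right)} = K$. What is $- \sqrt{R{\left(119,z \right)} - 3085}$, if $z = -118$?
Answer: $- 9 i \sqrt{41} \approx - 57.628 i$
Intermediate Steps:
$R{\left(L,q \right)} = 2 q$ ($R{\left(L,q \right)} = q + q = 2 q$)
$- \sqrt{R{\left(119,z \right)} - 3085} = - \sqrt{2 \left(-118\right) - 3085} = - \sqrt{-236 - 3085} = - \sqrt{-3321} = - 9 i \sqrt{41}$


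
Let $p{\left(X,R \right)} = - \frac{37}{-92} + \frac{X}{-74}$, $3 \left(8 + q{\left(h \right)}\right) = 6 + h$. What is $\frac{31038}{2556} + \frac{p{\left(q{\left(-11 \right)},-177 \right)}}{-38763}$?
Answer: $\frac{341286353987}{28105190676} \approx 12.143$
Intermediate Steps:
$q{\left(h \right)} = -6 + \frac{h}{3}$ ($q{\left(h \right)} = -8 + \frac{6 + h}{3} = -8 + \left(2 + \frac{h}{3}\right) = -6 + \frac{h}{3}$)
$p{\left(X,R \right)} = \frac{37}{92} - \frac{X}{74}$ ($p{\left(X,R \right)} = \left(-37\right) \left(- \frac{1}{92}\right) + X \left(- \frac{1}{74}\right) = \frac{37}{92} - \frac{X}{74}$)
$\frac{31038}{2556} + \frac{p{\left(q{\left(-11 \right)},-177 \right)}}{-38763} = \frac{31038}{2556} + \frac{\frac{37}{92} - \frac{-6 + \frac{1}{3} \left(-11\right)}{74}}{-38763} = 31038 \cdot \frac{1}{2556} + \left(\frac{37}{92} - \frac{-6 - \frac{11}{3}}{74}\right) \left(- \frac{1}{38763}\right) = \frac{5173}{426} + \left(\frac{37}{92} - - \frac{29}{222}\right) \left(- \frac{1}{38763}\right) = \frac{5173}{426} + \left(\frac{37}{92} + \frac{29}{222}\right) \left(- \frac{1}{38763}\right) = \frac{5173}{426} + \frac{5441}{10212} \left(- \frac{1}{38763}\right) = \frac{5173}{426} - \frac{5441}{395847756} = \frac{341286353987}{28105190676}$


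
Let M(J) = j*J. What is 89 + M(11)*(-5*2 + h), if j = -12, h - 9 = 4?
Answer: -307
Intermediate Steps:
h = 13 (h = 9 + 4 = 13)
M(J) = -12*J
89 + M(11)*(-5*2 + h) = 89 + (-12*11)*(-5*2 + 13) = 89 - 132*(-10 + 13) = 89 - 132*3 = 89 - 396 = -307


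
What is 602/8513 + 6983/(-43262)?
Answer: -33402555/368289406 ≈ -0.090696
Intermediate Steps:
602/8513 + 6983/(-43262) = 602*(1/8513) + 6983*(-1/43262) = 602/8513 - 6983/43262 = -33402555/368289406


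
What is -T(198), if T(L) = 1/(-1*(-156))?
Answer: -1/156 ≈ -0.0064103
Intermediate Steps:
T(L) = 1/156
-T(198) = -1*1/156 = -1/156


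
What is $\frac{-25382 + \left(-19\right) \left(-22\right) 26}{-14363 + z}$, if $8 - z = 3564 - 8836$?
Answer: $\frac{14514}{9083} \approx 1.5979$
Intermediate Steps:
$z = 5280$ ($z = 8 - \left(3564 - 8836\right) = 8 - -5272 = 8 + 5272 = 5280$)
$\frac{-25382 + \left(-19\right) \left(-22\right) 26}{-14363 + z} = \frac{-25382 + \left(-19\right) \left(-22\right) 26}{-14363 + 5280} = \frac{-25382 + 418 \cdot 26}{-9083} = \left(-25382 + 10868\right) \left(- \frac{1}{9083}\right) = \left(-14514\right) \left(- \frac{1}{9083}\right) = \frac{14514}{9083}$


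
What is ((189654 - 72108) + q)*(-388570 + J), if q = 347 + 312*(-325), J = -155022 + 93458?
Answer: -7424060062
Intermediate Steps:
J = -61564
q = -101053 (q = 347 - 101400 = -101053)
((189654 - 72108) + q)*(-388570 + J) = ((189654 - 72108) - 101053)*(-388570 - 61564) = (117546 - 101053)*(-450134) = 16493*(-450134) = -7424060062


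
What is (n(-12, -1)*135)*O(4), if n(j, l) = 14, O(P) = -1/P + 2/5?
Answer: 567/2 ≈ 283.50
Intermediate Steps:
O(P) = ⅖ - 1/P (O(P) = -1/P + 2*(⅕) = -1/P + ⅖ = ⅖ - 1/P)
(n(-12, -1)*135)*O(4) = (14*135)*(⅖ - 1/4) = 1890*(⅖ - 1*¼) = 1890*(⅖ - ¼) = 1890*(3/20) = 567/2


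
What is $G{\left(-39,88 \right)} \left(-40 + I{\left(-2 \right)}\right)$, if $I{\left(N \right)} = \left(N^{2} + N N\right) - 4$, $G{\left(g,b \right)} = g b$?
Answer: $123552$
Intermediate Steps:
$G{\left(g,b \right)} = b g$
$I{\left(N \right)} = -4 + 2 N^{2}$ ($I{\left(N \right)} = \left(N^{2} + N^{2}\right) - 4 = 2 N^{2} - 4 = -4 + 2 N^{2}$)
$G{\left(-39,88 \right)} \left(-40 + I{\left(-2 \right)}\right) = 88 \left(-39\right) \left(-40 - \left(4 - 2 \left(-2\right)^{2}\right)\right) = - 3432 \left(-40 + \left(-4 + 2 \cdot 4\right)\right) = - 3432 \left(-40 + \left(-4 + 8\right)\right) = - 3432 \left(-40 + 4\right) = \left(-3432\right) \left(-36\right) = 123552$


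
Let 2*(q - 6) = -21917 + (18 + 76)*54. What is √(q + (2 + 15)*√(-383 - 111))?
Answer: √(-33658 + 68*I*√494)/2 ≈ 2.059 + 91.754*I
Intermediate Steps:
q = -16829/2 (q = 6 + (-21917 + (18 + 76)*54)/2 = 6 + (-21917 + 94*54)/2 = 6 + (-21917 + 5076)/2 = 6 + (½)*(-16841) = 6 - 16841/2 = -16829/2 ≈ -8414.5)
√(q + (2 + 15)*√(-383 - 111)) = √(-16829/2 + (2 + 15)*√(-383 - 111)) = √(-16829/2 + 17*√(-494)) = √(-16829/2 + 17*(I*√494)) = √(-16829/2 + 17*I*√494)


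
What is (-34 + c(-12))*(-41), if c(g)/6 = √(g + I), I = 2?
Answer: 1394 - 246*I*√10 ≈ 1394.0 - 777.92*I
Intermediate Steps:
c(g) = 6*√(2 + g) (c(g) = 6*√(g + 2) = 6*√(2 + g))
(-34 + c(-12))*(-41) = (-34 + 6*√(2 - 12))*(-41) = (-34 + 6*√(-10))*(-41) = (-34 + 6*(I*√10))*(-41) = (-34 + 6*I*√10)*(-41) = 1394 - 246*I*√10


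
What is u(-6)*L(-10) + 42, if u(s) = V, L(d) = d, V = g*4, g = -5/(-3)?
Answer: -74/3 ≈ -24.667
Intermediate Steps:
g = 5/3 (g = -5*(-1/3) = 5/3 ≈ 1.6667)
V = 20/3 (V = (5/3)*4 = 20/3 ≈ 6.6667)
u(s) = 20/3
u(-6)*L(-10) + 42 = (20/3)*(-10) + 42 = -200/3 + 42 = -74/3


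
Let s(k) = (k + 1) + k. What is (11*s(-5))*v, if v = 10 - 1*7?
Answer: -297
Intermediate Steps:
s(k) = 1 + 2*k (s(k) = (1 + k) + k = 1 + 2*k)
v = 3 (v = 10 - 7 = 3)
(11*s(-5))*v = (11*(1 + 2*(-5)))*3 = (11*(1 - 10))*3 = (11*(-9))*3 = -99*3 = -297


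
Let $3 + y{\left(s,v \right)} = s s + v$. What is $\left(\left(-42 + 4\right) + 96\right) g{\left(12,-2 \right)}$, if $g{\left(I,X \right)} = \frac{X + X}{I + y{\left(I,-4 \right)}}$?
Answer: $- \frac{232}{149} \approx -1.557$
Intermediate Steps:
$y{\left(s,v \right)} = -3 + v + s^{2}$ ($y{\left(s,v \right)} = -3 + \left(s s + v\right) = -3 + \left(s^{2} + v\right) = -3 + \left(v + s^{2}\right) = -3 + v + s^{2}$)
$g{\left(I,X \right)} = \frac{2 X}{-7 + I + I^{2}}$ ($g{\left(I,X \right)} = \frac{X + X}{I - \left(7 - I^{2}\right)} = \frac{2 X}{I + \left(-7 + I^{2}\right)} = \frac{2 X}{-7 + I + I^{2}}$)
$\left(\left(-42 + 4\right) + 96\right) g{\left(12,-2 \right)} = \left(\left(-42 + 4\right) + 96\right) 2 \left(-2\right) \frac{1}{-7 + 12 + 12^{2}} = \left(-38 + 96\right) 2 \left(-2\right) \frac{1}{-7 + 12 + 144} = 58 \cdot 2 \left(-2\right) \frac{1}{149} = 58 \left(- \frac{4}{149}\right) = - \frac{232}{149}$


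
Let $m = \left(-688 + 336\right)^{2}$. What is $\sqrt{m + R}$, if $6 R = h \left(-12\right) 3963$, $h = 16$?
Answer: $4 i \sqrt{182} \approx 53.963 i$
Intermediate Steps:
$m = 123904$ ($m = \left(-352\right)^{2} = 123904$)
$R = -126816$ ($R = \frac{16 \left(-12\right) 3963}{6} = \frac{\left(-192\right) 3963}{6} = \frac{1}{6} \left(-760896\right) = -126816$)
$\sqrt{m + R} = \sqrt{123904 - 126816} = \sqrt{-2912} = 4 i \sqrt{182}$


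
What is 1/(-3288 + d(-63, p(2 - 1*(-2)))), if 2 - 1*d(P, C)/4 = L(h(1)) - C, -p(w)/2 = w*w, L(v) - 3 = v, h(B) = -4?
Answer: -1/3404 ≈ -0.00029377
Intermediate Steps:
L(v) = 3 + v
p(w) = -2*w**2 (p(w) = -2*w*w = -2*w**2)
d(P, C) = 12 + 4*C (d(P, C) = 8 - 4*((3 - 4) - C) = 8 - 4*(-1 - C) = 8 + (4 + 4*C) = 12 + 4*C)
1/(-3288 + d(-63, p(2 - 1*(-2)))) = 1/(-3288 + (12 + 4*(-2*(2 - 1*(-2))**2))) = 1/(-3288 + (12 + 4*(-2*(2 + 2)**2))) = 1/(-3288 + (12 + 4*(-2*4**2))) = 1/(-3288 + (12 + 4*(-2*16))) = 1/(-3288 + (12 + 4*(-32))) = 1/(-3288 + (12 - 128)) = 1/(-3288 - 116) = 1/(-3404) = -1/3404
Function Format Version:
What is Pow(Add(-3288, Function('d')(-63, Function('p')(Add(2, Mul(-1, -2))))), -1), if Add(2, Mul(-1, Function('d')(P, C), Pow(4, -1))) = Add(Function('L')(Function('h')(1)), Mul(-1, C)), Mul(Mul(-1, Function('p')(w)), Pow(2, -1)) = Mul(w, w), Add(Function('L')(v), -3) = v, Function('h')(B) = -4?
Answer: Rational(-1, 3404) ≈ -0.00029377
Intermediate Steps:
Function('L')(v) = Add(3, v)
Function('p')(w) = Mul(-2, Pow(w, 2)) (Function('p')(w) = Mul(-2, Mul(w, w)) = Mul(-2, Pow(w, 2)))
Function('d')(P, C) = Add(12, Mul(4, C)) (Function('d')(P, C) = Add(8, Mul(-4, Add(Add(3, -4), Mul(-1, C)))) = Add(8, Mul(-4, Add(-1, Mul(-1, C)))) = Add(8, Add(4, Mul(4, C))) = Add(12, Mul(4, C)))
Pow(Add(-3288, Function('d')(-63, Function('p')(Add(2, Mul(-1, -2))))), -1) = Pow(Add(-3288, Add(12, Mul(4, Mul(-2, Pow(Add(2, Mul(-1, -2)), 2))))), -1) = Pow(Add(-3288, Add(12, Mul(4, Mul(-2, Pow(Add(2, 2), 2))))), -1) = Pow(Add(-3288, Add(12, Mul(4, Mul(-2, Pow(4, 2))))), -1) = Pow(Add(-3288, Add(12, Mul(4, Mul(-2, 16)))), -1) = Pow(Add(-3288, Add(12, Mul(4, -32))), -1) = Pow(Add(-3288, Add(12, -128)), -1) = Pow(Add(-3288, -116), -1) = Pow(-3404, -1) = Rational(-1, 3404)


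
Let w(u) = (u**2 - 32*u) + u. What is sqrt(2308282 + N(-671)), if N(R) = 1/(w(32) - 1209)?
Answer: sqrt(3197729993601)/1177 ≈ 1519.3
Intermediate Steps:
w(u) = u**2 - 31*u
N(R) = -1/1177 (N(R) = 1/(32*(-31 + 32) - 1209) = 1/(32*1 - 1209) = 1/(32 - 1209) = 1/(-1177) = -1/1177)
sqrt(2308282 + N(-671)) = sqrt(2308282 - 1/1177) = sqrt(2716847913/1177) = sqrt(3197729993601)/1177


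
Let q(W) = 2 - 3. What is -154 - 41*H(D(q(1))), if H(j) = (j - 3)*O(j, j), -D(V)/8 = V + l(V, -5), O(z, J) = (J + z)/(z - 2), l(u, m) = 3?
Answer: 11078/9 ≈ 1230.9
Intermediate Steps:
q(W) = -1
O(z, J) = (J + z)/(-2 + z)
D(V) = -24 - 8*V (D(V) = -8*(V + 3) = -8*(3 + V) = -24 - 8*V)
H(j) = 2*j*(-3 + j)/(-2 + j) (H(j) = (j - 3)*((j + j)/(-2 + j)) = (-3 + j)*((2*j)/(-2 + j)) = (-3 + j)*(2*j/(-2 + j)) = 2*j*(-3 + j)/(-2 + j))
-154 - 41*H(D(q(1))) = -154 - 82*(-24 - 8*(-1))*(-3 + (-24 - 8*(-1)))/(-2 + (-24 - 8*(-1))) = -154 - 82*(-24 + 8)*(-3 + (-24 + 8))/(-2 + (-24 + 8)) = -154 - 82*(-16)*(-3 - 16)/(-2 - 16) = -154 - 82*(-16)*(-19)/(-18) = -154 - 82*(-16)*(-1)*(-19)/18 = -154 - 41*(-304/9) = -154 + 12464/9 = 11078/9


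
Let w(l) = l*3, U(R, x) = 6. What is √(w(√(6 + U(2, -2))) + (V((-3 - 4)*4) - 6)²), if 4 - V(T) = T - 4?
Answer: √(900 + 6*√3) ≈ 30.173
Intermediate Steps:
V(T) = 8 - T (V(T) = 4 - (T - 4) = 4 - (-4 + T) = 4 + (4 - T) = 8 - T)
w(l) = 3*l
√(w(√(6 + U(2, -2))) + (V((-3 - 4)*4) - 6)²) = √(3*√(6 + 6) + ((8 - (-3 - 4)*4) - 6)²) = √(3*√12 + ((8 - (-7)*4) - 6)²) = √(3*(2*√3) + ((8 - 1*(-28)) - 6)²) = √(6*√3 + ((8 + 28) - 6)²) = √(6*√3 + (36 - 6)²) = √(6*√3 + 30²) = √(6*√3 + 900) = √(900 + 6*√3)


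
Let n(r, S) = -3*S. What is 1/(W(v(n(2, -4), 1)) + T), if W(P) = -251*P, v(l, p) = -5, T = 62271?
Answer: 1/63526 ≈ 1.5742e-5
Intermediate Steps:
1/(W(v(n(2, -4), 1)) + T) = 1/(-251*(-5) + 62271) = 1/(1255 + 62271) = 1/63526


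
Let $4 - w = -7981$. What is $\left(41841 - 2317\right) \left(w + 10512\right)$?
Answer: $731075428$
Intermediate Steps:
$w = 7985$ ($w = 4 - -7981 = 4 + 7981 = 7985$)
$\left(41841 - 2317\right) \left(w + 10512\right) = \left(41841 - 2317\right) \left(7985 + 10512\right) = 39524 \cdot 18497 = 731075428$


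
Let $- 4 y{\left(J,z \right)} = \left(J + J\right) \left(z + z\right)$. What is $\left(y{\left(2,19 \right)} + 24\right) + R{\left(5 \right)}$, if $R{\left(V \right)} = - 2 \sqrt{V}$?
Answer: $-14 - 2 \sqrt{5} \approx -18.472$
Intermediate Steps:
$y{\left(J,z \right)} = - J z$ ($y{\left(J,z \right)} = - \frac{\left(J + J\right) \left(z + z\right)}{4} = - \frac{2 J 2 z}{4} = - \frac{4 J z}{4} = - J z$)
$\left(y{\left(2,19 \right)} + 24\right) + R{\left(5 \right)} = \left(\left(-1\right) 2 \cdot 19 + 24\right) - 2 \sqrt{5} = \left(-38 + 24\right) - 2 \sqrt{5} = -14 - 2 \sqrt{5}$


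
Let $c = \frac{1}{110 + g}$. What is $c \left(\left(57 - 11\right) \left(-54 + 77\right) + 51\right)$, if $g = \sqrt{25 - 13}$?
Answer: $\frac{60995}{6044} - \frac{1109 \sqrt{3}}{6044} \approx 9.774$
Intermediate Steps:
$g = 2 \sqrt{3}$ ($g = \sqrt{12} = 2 \sqrt{3} \approx 3.4641$)
$c = \frac{1}{110 + 2 \sqrt{3}} \approx 0.0088134$
$c \left(\left(57 - 11\right) \left(-54 + 77\right) + 51\right) = \left(\frac{55}{6044} - \frac{\sqrt{3}}{6044}\right) \left(\left(57 - 11\right) \left(-54 + 77\right) + 51\right) = \left(\frac{55}{6044} - \frac{\sqrt{3}}{6044}\right) \left(46 \cdot 23 + 51\right) = \left(\frac{55}{6044} - \frac{\sqrt{3}}{6044}\right) \left(1058 + 51\right) = \left(\frac{55}{6044} - \frac{\sqrt{3}}{6044}\right) 1109 = \frac{60995}{6044} - \frac{1109 \sqrt{3}}{6044}$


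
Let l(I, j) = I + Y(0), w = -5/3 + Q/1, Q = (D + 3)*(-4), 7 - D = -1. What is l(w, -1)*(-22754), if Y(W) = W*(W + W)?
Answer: 3117298/3 ≈ 1.0391e+6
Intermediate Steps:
D = 8 (D = 7 - 1*(-1) = 7 + 1 = 8)
Q = -44 (Q = (8 + 3)*(-4) = 11*(-4) = -44)
w = -137/3 (w = -5/3 - 44/1 = -5*⅓ - 44*1 = -5/3 - 44 = -137/3 ≈ -45.667)
Y(W) = 2*W² (Y(W) = W*(2*W) = 2*W²)
l(I, j) = I (l(I, j) = I + 2*0² = I + 2*0 = I + 0 = I)
l(w, -1)*(-22754) = -137/3*(-22754) = 3117298/3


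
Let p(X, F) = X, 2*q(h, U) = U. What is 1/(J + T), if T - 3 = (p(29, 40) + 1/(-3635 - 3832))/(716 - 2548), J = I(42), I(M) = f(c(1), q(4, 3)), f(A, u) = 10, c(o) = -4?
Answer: 6839772/88808765 ≈ 0.077017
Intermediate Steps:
q(h, U) = U/2
I(M) = 10
J = 10
T = 20411045/6839772 (T = 3 + (29 + 1/(-3635 - 3832))/(716 - 2548) = 3 + (29 + 1/(-7467))/(-1832) = 3 + (29 - 1/7467)*(-1/1832) = 3 + (216542/7467)*(-1/1832) = 3 - 108271/6839772 = 20411045/6839772 ≈ 2.9842)
1/(J + T) = 1/(10 + 20411045/6839772) = 1/(88808765/6839772) = 6839772/88808765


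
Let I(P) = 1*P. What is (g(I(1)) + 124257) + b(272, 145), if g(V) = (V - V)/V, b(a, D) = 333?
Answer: 124590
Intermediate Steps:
I(P) = P
g(V) = 0 (g(V) = 0/V = 0)
(g(I(1)) + 124257) + b(272, 145) = (0 + 124257) + 333 = 124257 + 333 = 124590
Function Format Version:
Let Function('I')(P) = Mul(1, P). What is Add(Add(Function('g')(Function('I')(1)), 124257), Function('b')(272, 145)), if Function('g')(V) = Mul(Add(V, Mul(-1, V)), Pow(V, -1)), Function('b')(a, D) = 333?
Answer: 124590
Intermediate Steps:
Function('I')(P) = P
Function('g')(V) = 0 (Function('g')(V) = Mul(0, Pow(V, -1)) = 0)
Add(Add(Function('g')(Function('I')(1)), 124257), Function('b')(272, 145)) = Add(Add(0, 124257), 333) = Add(124257, 333) = 124590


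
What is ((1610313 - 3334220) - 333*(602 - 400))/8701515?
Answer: -1791173/8701515 ≈ -0.20585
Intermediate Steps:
((1610313 - 3334220) - 333*(602 - 400))/8701515 = (-1723907 - 333*202)*(1/8701515) = (-1723907 - 67266)*(1/8701515) = -1791173*1/8701515 = -1791173/8701515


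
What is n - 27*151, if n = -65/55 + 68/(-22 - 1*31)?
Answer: -2378328/583 ≈ -4079.5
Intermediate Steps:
n = -1437/583 (n = -65*1/55 + 68/(-22 - 31) = -13/11 + 68/(-53) = -13/11 + 68*(-1/53) = -13/11 - 68/53 = -1437/583 ≈ -2.4648)
n - 27*151 = -1437/583 - 27*151 = -1437/583 - 4077 = -2378328/583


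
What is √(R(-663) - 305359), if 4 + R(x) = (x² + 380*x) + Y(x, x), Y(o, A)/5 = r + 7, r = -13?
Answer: 2*I*√29441 ≈ 343.17*I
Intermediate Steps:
Y(o, A) = -30 (Y(o, A) = 5*(-13 + 7) = 5*(-6) = -30)
R(x) = -34 + x² + 380*x (R(x) = -4 + ((x² + 380*x) - 30) = -4 + (-30 + x² + 380*x) = -34 + x² + 380*x)
√(R(-663) - 305359) = √((-34 + (-663)² + 380*(-663)) - 305359) = √((-34 + 439569 - 251940) - 305359) = √(187595 - 305359) = √(-117764) = 2*I*√29441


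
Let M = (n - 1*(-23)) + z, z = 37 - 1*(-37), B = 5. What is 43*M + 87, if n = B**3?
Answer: 9633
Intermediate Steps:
z = 74 (z = 37 + 37 = 74)
n = 125 (n = 5**3 = 125)
M = 222 (M = (125 - 1*(-23)) + 74 = (125 + 23) + 74 = 148 + 74 = 222)
43*M + 87 = 43*222 + 87 = 9546 + 87 = 9633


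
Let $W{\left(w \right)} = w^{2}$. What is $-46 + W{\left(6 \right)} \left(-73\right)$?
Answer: $-2674$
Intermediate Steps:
$-46 + W{\left(6 \right)} \left(-73\right) = -46 + 6^{2} \left(-73\right) = -46 + 36 \left(-73\right) = -46 - 2628 = -2674$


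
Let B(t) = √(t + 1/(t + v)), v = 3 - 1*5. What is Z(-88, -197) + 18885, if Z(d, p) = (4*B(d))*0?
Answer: 18885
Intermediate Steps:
v = -2 (v = 3 - 5 = -2)
B(t) = √(t + 1/(-2 + t)) (B(t) = √(t + 1/(t - 2)) = √(t + 1/(-2 + t)))
Z(d, p) = 0 (Z(d, p) = (4*√((1 + d*(-2 + d))/(-2 + d)))*0 = 0)
Z(-88, -197) + 18885 = 0 + 18885 = 18885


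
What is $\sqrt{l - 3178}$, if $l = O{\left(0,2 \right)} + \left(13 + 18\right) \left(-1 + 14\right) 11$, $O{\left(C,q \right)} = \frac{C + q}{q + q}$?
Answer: $\frac{9 \sqrt{62}}{2} \approx 35.433$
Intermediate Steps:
$O{\left(C,q \right)} = \frac{C + q}{2 q}$
$l = \frac{8867}{2}$ ($l = \frac{0 + 2}{2 \cdot 2} + \left(13 + 18\right) \left(-1 + 14\right) 11 = \frac{1}{2} \cdot \frac{1}{2} \cdot 2 + 31 \cdot 13 \cdot 11 = \frac{1}{2} + 403 \cdot 11 = \frac{1}{2} + 4433 = \frac{8867}{2} \approx 4433.5$)
$\sqrt{l - 3178} = \sqrt{\frac{8867}{2} - 3178} = \sqrt{\frac{2511}{2}} = \frac{9 \sqrt{62}}{2}$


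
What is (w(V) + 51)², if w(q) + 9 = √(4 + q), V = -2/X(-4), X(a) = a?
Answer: 3537/2 + 126*√2 ≈ 1946.7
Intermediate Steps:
V = ½ (V = -2/(-4) = -2*(-¼) = ½ ≈ 0.50000)
w(q) = -9 + √(4 + q)
(w(V) + 51)² = ((-9 + √(4 + ½)) + 51)² = ((-9 + √(9/2)) + 51)² = ((-9 + 3*√2/2) + 51)² = (42 + 3*√2/2)²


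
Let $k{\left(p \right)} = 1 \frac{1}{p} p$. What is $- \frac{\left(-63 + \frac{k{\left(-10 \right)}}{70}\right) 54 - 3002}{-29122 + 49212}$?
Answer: $\frac{224113}{703150} \approx 0.31873$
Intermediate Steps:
$k{\left(p \right)} = 1$ ($k{\left(p \right)} = \frac{p}{p} = 1$)
$- \frac{\left(-63 + \frac{k{\left(-10 \right)}}{70}\right) 54 - 3002}{-29122 + 49212} = - \frac{\left(-63 + 1 \cdot \frac{1}{70}\right) 54 - 3002}{-29122 + 49212} = - \frac{\left(-63 + 1 \cdot \frac{1}{70}\right) 54 - 3002}{20090} = - \frac{\left(-63 + \frac{1}{70}\right) 54 - 3002}{20090} = - \frac{\left(- \frac{4409}{70}\right) 54 - 3002}{20090} = - \frac{- \frac{119043}{35} - 3002}{20090} = - \frac{-224113}{35 \cdot 20090} = \left(-1\right) \left(- \frac{224113}{703150}\right) = \frac{224113}{703150}$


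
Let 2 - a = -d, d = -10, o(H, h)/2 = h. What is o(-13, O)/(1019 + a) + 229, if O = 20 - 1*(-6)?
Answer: 231571/1011 ≈ 229.05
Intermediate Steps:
O = 26 (O = 20 + 6 = 26)
o(H, h) = 2*h
a = -8 (a = 2 - (-1)*(-10) = 2 - 1*10 = 2 - 10 = -8)
o(-13, O)/(1019 + a) + 229 = (2*26)/(1019 - 8) + 229 = 52/1011 + 229 = 231571/1011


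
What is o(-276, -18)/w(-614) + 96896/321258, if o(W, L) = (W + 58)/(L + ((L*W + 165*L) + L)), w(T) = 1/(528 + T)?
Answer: 4750042/481887 ≈ 9.8572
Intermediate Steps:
o(W, L) = (58 + W)/(167*L + L*W) (o(W, L) = (58 + W)/(L + ((165*L + L*W) + L)) = (58 + W)/(L + (166*L + L*W)) = (58 + W)/(167*L + L*W))
o(-276, -18)/w(-614) + 96896/321258 = ((58 - 276)/((-18)*(167 - 276)))/(1/(528 - 614)) + 96896/321258 = (-1/18*(-218)/(-109))/(1/(-86)) + 96896*(1/321258) = (-1/18*(-1/109)*(-218))/(-1/86) + 48448/160629 = -1/9*(-86) + 48448/160629 = 86/9 + 48448/160629 = 4750042/481887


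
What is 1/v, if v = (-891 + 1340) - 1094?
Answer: -1/645 ≈ -0.0015504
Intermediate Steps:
v = -645 (v = 449 - 1094 = -645)
1/v = 1/(-645) = -1/645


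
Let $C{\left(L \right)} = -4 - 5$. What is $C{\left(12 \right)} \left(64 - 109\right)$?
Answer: $405$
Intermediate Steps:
$C{\left(L \right)} = -9$
$C{\left(12 \right)} \left(64 - 109\right) = - 9 \left(64 - 109\right) = \left(-9\right) \left(-45\right) = 405$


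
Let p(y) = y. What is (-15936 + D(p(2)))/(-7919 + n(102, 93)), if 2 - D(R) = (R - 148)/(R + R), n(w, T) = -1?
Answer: 6359/3168 ≈ 2.0073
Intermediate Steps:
D(R) = 2 - (-148 + R)/(2*R) (D(R) = 2 - (R - 148)/(R + R) = 2 - (-148 + R)/(2*R))
(-15936 + D(p(2)))/(-7919 + n(102, 93)) = (-15936 + (3/2 + 74/2))/(-7919 - 1) = (-15936 + (3/2 + 74*(½)))/(-7920) = (-15936 + (3/2 + 37))*(-1/7920) = (-15936 + 77/2)*(-1/7920) = -31795/2*(-1/7920) = 6359/3168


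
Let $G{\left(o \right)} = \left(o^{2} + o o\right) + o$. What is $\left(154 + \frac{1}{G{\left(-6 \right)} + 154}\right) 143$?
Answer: $\frac{440453}{20} \approx 22023.0$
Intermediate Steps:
$G{\left(o \right)} = o + 2 o^{2}$ ($G{\left(o \right)} = \left(o^{2} + o^{2}\right) + o = 2 o^{2} + o = o + 2 o^{2}$)
$\left(154 + \frac{1}{G{\left(-6 \right)} + 154}\right) 143 = \left(154 + \frac{1}{- 6 \left(1 + 2 \left(-6\right)\right) + 154}\right) 143 = \left(154 + \frac{1}{- 6 \left(1 - 12\right) + 154}\right) 143 = \left(154 + \frac{1}{\left(-6\right) \left(-11\right) + 154}\right) 143 = \left(154 + \frac{1}{66 + 154}\right) 143 = \left(154 + \frac{1}{220}\right) 143 = \frac{33881}{220} \cdot 143 = \frac{440453}{20}$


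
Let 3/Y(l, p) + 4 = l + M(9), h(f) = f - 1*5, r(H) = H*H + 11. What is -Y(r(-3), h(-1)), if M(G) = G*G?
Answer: -3/97 ≈ -0.030928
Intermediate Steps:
r(H) = 11 + H² (r(H) = H² + 11 = 11 + H²)
M(G) = G²
h(f) = -5 + f (h(f) = f - 5 = -5 + f)
Y(l, p) = 3/(77 + l) (Y(l, p) = 3/(-4 + (l + 9²)) = 3/(-4 + (l + 81)) = 3/(-4 + (81 + l)) = 3/(77 + l))
-Y(r(-3), h(-1)) = -3/(77 + (11 + (-3)²)) = -3/(77 + (11 + 9)) = -3/(77 + 20) = -3/97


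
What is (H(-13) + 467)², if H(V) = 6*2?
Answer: 229441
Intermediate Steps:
H(V) = 12
(H(-13) + 467)² = (12 + 467)² = 479² = 229441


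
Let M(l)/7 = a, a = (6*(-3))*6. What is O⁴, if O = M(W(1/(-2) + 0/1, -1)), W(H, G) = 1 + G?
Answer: 326653399296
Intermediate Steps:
a = -108 (a = -18*6 = -108)
M(l) = -756 (M(l) = 7*(-108) = -756)
O = -756
O⁴ = (-756)⁴ = 326653399296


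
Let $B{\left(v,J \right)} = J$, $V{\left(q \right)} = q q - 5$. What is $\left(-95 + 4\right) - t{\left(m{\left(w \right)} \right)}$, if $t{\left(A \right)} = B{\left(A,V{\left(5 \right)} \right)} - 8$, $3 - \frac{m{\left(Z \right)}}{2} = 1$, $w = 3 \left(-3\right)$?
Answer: $-103$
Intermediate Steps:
$w = -9$
$V{\left(q \right)} = -5 + q^{2}$ ($V{\left(q \right)} = q^{2} - 5 = -5 + q^{2}$)
$m{\left(Z \right)} = 4$ ($m{\left(Z \right)} = 6 - 2 = 4$)
$t{\left(A \right)} = 12$ ($t{\left(A \right)} = \left(-5 + 5^{2}\right) - 8 = \left(-5 + 25\right) - 8 = 20 - 8 = 12$)
$\left(-95 + 4\right) - t{\left(m{\left(w \right)} \right)} = \left(-95 + 4\right) - 12 = -91 - 12 = -103$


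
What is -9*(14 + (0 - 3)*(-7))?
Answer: -315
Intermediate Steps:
-9*(14 + (0 - 3)*(-7)) = -9*(14 - 3*(-7)) = -9*(14 + 21) = -9*35 = -315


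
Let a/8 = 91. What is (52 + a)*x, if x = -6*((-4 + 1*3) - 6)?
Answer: 32760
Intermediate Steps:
a = 728 (a = 8*91 = 728)
x = 42 (x = -6*((-4 + 3) - 6) = -6*(-1 - 6) = -6*(-7) = 42)
(52 + a)*x = (52 + 728)*42 = 780*42 = 32760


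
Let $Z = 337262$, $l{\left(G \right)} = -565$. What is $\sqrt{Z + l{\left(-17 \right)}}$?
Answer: $\sqrt{336697} \approx 580.26$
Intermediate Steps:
$\sqrt{Z + l{\left(-17 \right)}} = \sqrt{337262 - 565} = \sqrt{336697}$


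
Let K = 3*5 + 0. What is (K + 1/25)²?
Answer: 141376/625 ≈ 226.20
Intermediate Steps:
K = 15 (K = 15 + 0 = 15)
(K + 1/25)² = (15 + 1/25)² = (376/25)² = 141376/625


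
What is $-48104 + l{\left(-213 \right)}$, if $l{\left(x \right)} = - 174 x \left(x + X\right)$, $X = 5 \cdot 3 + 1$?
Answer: $-7349318$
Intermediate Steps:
$X = 16$ ($X = 15 + 1 = 16$)
$l{\left(x \right)} = - 174 x \left(16 + x\right)$ ($l{\left(x \right)} = - 174 x \left(x + 16\right) = - 174 x \left(16 + x\right)$)
$-48104 + l{\left(-213 \right)} = -48104 - - 37062 \left(16 - 213\right) = -48104 - \left(-37062\right) \left(-197\right) = -48104 - 7301214 = -7349318$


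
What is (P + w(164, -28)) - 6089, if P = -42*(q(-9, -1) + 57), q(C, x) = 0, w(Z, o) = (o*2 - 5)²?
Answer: -4762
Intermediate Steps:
w(Z, o) = (-5 + 2*o)² (w(Z, o) = (2*o - 5)² = (-5 + 2*o)²)
P = -2394 (P = -42*(0 + 57) = -42*57 = -2394)
(P + w(164, -28)) - 6089 = (-2394 + (-5 + 2*(-28))²) - 6089 = (-2394 + (-5 - 56)²) - 6089 = (-2394 + (-61)²) - 6089 = (-2394 + 3721) - 6089 = 1327 - 6089 = -4762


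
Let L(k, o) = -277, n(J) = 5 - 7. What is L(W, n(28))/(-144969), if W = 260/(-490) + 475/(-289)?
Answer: 277/144969 ≈ 0.0019108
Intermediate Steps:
n(J) = -2
W = -30789/14161 (W = 260*(-1/490) + 475*(-1/289) = -26/49 - 475/289 = -30789/14161 ≈ -2.1742)
L(W, n(28))/(-144969) = -277/(-144969) = -277*(-1/144969) = 277/144969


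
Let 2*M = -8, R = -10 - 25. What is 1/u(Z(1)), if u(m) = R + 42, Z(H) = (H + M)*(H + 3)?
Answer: ⅐ ≈ 0.14286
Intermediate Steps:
R = -35
M = -4 (M = (½)*(-8) = -4)
Z(H) = (-4 + H)*(3 + H) (Z(H) = (H - 4)*(H + 3) = (-4 + H)*(3 + H))
u(m) = 7 (u(m) = -35 + 42 = 7)
1/u(Z(1)) = 1/7 = ⅐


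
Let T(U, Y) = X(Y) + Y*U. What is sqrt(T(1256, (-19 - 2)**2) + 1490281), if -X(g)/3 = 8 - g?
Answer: 2*sqrt(511369) ≈ 1430.2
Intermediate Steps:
X(g) = -24 + 3*g (X(g) = -3*(8 - g) = -24 + 3*g)
T(U, Y) = -24 + 3*Y + U*Y (T(U, Y) = (-24 + 3*Y) + Y*U = (-24 + 3*Y) + U*Y = -24 + 3*Y + U*Y)
sqrt(T(1256, (-19 - 2)**2) + 1490281) = sqrt((-24 + 3*(-19 - 2)**2 + 1256*(-19 - 2)**2) + 1490281) = sqrt((-24 + 3*(-21)**2 + 1256*(-21)**2) + 1490281) = sqrt((-24 + 3*441 + 1256*441) + 1490281) = sqrt((-24 + 1323 + 553896) + 1490281) = sqrt(555195 + 1490281) = sqrt(2045476) = 2*sqrt(511369)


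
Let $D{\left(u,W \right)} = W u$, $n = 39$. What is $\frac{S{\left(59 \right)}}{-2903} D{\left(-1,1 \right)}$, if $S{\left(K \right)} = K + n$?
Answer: $\frac{98}{2903} \approx 0.033758$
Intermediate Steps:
$S{\left(K \right)} = 39 + K$ ($S{\left(K \right)} = K + 39 = 39 + K$)
$\frac{S{\left(59 \right)}}{-2903} D{\left(-1,1 \right)} = \frac{39 + 59}{-2903} \cdot 1 \left(-1\right) = 98 \left(- \frac{1}{2903}\right) \left(-1\right) = \left(- \frac{98}{2903}\right) \left(-1\right) = \frac{98}{2903}$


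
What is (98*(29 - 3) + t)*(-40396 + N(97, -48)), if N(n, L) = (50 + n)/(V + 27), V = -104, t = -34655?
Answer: 14267612339/11 ≈ 1.2971e+9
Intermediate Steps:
N(n, L) = -50/77 - n/77 (N(n, L) = (50 + n)/(-104 + 27) = (50 + n)/(-77) = (50 + n)*(-1/77) = -50/77 - n/77)
(98*(29 - 3) + t)*(-40396 + N(97, -48)) = (98*(29 - 3) - 34655)*(-40396 + (-50/77 - 1/77*97)) = (98*26 - 34655)*(-40396 + (-50/77 - 97/77)) = (2548 - 34655)*(-40396 - 21/11) = -32107*(-444377/11) = 14267612339/11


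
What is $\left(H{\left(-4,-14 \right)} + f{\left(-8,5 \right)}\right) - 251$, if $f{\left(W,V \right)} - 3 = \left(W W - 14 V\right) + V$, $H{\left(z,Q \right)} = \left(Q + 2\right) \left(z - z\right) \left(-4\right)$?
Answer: $-249$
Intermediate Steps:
$H{\left(z,Q \right)} = 0$ ($H{\left(z,Q \right)} = \left(2 + Q\right) 0 \left(-4\right) = 0 \left(-4\right) = 0$)
$f{\left(W,V \right)} = 3 + W^{2} - 13 V$ ($f{\left(W,V \right)} = 3 - \left(13 V - W W\right) = 3 - \left(- W^{2} + 13 V\right) = 3 + W^{2} - 13 V$)
$\left(H{\left(-4,-14 \right)} + f{\left(-8,5 \right)}\right) - 251 = \left(0 + \left(3 + \left(-8\right)^{2} - 65\right)\right) - 251 = \left(0 + \left(3 + 64 - 65\right)\right) - 251 = \left(0 + 2\right) - 251 = 2 - 251 = -249$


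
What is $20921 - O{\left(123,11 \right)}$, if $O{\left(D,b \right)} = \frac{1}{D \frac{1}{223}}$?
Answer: $\frac{2573060}{123} \approx 20919.0$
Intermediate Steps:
$O{\left(D,b \right)} = \frac{223}{D}$ ($O{\left(D,b \right)} = \frac{1}{D \frac{1}{223}} = \frac{1}{\frac{1}{223} D} = \frac{223}{D}$)
$20921 - O{\left(123,11 \right)} = 20921 - \frac{223}{123} = \frac{2573060}{123}$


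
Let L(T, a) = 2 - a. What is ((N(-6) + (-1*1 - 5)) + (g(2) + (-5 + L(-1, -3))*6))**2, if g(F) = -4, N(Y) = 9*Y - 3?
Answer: 4489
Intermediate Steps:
N(Y) = -3 + 9*Y
((N(-6) + (-1*1 - 5)) + (g(2) + (-5 + L(-1, -3))*6))**2 = (((-3 + 9*(-6)) + (-1*1 - 5)) + (-4 + (-5 + (2 - 1*(-3)))*6))**2 = (((-3 - 54) + (-1 - 5)) + (-4 + (-5 + (2 + 3))*6))**2 = ((-57 - 6) + (-4 + (-5 + 5)*6))**2 = (-63 + (-4 + 0*6))**2 = (-63 + (-4 + 0))**2 = (-63 - 4)**2 = (-67)**2 = 4489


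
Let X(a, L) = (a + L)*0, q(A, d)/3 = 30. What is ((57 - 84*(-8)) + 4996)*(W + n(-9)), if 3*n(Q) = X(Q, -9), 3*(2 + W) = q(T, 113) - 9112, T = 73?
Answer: -51685300/3 ≈ -1.7228e+7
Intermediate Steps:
q(A, d) = 90 (q(A, d) = 3*30 = 90)
W = -9028/3 (W = -2 + (90 - 9112)/3 = -2 + (1/3)*(-9022) = -2 - 9022/3 = -9028/3 ≈ -3009.3)
X(a, L) = 0 (X(a, L) = (L + a)*0 = 0)
n(Q) = 0 (n(Q) = (1/3)*0 = 0)
((57 - 84*(-8)) + 4996)*(W + n(-9)) = ((57 - 84*(-8)) + 4996)*(-9028/3 + 0) = ((57 + 672) + 4996)*(-9028/3) = (729 + 4996)*(-9028/3) = 5725*(-9028/3) = -51685300/3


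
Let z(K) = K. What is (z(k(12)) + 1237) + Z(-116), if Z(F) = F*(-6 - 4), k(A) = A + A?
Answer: 2421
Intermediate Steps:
k(A) = 2*A
Z(F) = -10*F (Z(F) = F*(-10) = -10*F)
(z(k(12)) + 1237) + Z(-116) = (2*12 + 1237) - 10*(-116) = (24 + 1237) + 1160 = 1261 + 1160 = 2421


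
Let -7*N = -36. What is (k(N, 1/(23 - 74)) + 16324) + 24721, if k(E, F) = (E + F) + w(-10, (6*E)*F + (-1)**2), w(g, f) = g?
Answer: 14651324/357 ≈ 41040.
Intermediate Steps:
N = 36/7 (N = -1/7*(-36) = 36/7 ≈ 5.1429)
k(E, F) = -10 + E + F (k(E, F) = (E + F) - 10 = -10 + E + F)
(k(N, 1/(23 - 74)) + 16324) + 24721 = ((-10 + 36/7 + 1/(23 - 74)) + 16324) + 24721 = ((-10 + 36/7 + 1/(-51)) + 16324) + 24721 = ((-10 + 36/7 - 1/51) + 16324) + 24721 = (-1741/357 + 16324) + 24721 = 5825927/357 + 24721 = 14651324/357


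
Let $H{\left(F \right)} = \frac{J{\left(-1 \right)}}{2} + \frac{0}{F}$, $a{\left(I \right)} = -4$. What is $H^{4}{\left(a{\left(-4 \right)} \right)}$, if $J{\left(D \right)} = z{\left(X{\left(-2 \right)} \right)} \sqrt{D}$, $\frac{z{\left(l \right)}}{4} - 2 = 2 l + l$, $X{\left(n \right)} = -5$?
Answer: $456976$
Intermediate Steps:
$z{\left(l \right)} = 8 + 12 l$ ($z{\left(l \right)} = 8 + 4 \left(2 l + l\right) = 8 + 4 \cdot 3 l = 8 + 12 l$)
$J{\left(D \right)} = - 52 \sqrt{D}$ ($J{\left(D \right)} = \left(8 + 12 \left(-5\right)\right) \sqrt{D} = \left(8 - 60\right) \sqrt{D} = - 52 \sqrt{D}$)
$H{\left(F \right)} = - 26 i$ ($H{\left(F \right)} = \frac{\left(-52\right) \sqrt{-1}}{2} + \frac{0}{F} = - 52 i \frac{1}{2} + 0 = - 26 i + 0 = - 26 i$)
$H^{4}{\left(a{\left(-4 \right)} \right)} = \left(- 26 i\right)^{4} = 456976$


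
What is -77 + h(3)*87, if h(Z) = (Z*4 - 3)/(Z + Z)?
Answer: 107/2 ≈ 53.500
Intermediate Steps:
h(Z) = (-3 + 4*Z)/(2*Z) (h(Z) = (4*Z - 3)/((2*Z)) = (-3 + 4*Z)*(1/(2*Z)) = (-3 + 4*Z)/(2*Z))
-77 + h(3)*87 = -77 + (2 - 3/2/3)*87 = -77 + (2 - 3/2*⅓)*87 = -77 + (2 - ½)*87 = -77 + (3/2)*87 = -77 + 261/2 = 107/2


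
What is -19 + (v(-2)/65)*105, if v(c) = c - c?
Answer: -19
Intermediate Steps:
v(c) = 0
-19 + (v(-2)/65)*105 = -19 + (0/65)*105 = -19 + (0*(1/65))*105 = -19 + 0*105 = -19 + 0 = -19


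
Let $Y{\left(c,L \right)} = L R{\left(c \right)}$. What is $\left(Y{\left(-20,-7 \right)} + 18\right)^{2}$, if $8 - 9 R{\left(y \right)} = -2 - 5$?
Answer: $\frac{361}{9} \approx 40.111$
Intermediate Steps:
$R{\left(y \right)} = \frac{5}{3}$ ($R{\left(y \right)} = \frac{8}{9} - \frac{-2 - 5}{9} = \frac{8}{9} - - \frac{7}{9} = \frac{8}{9} + \frac{7}{9} = \frac{5}{3}$)
$Y{\left(c,L \right)} = \frac{5 L}{3}$ ($Y{\left(c,L \right)} = L \frac{5}{3} = \frac{5 L}{3}$)
$\left(Y{\left(-20,-7 \right)} + 18\right)^{2} = \left(\frac{5}{3} \left(-7\right) + 18\right)^{2} = \left(- \frac{35}{3} + 18\right)^{2} = \left(\frac{19}{3}\right)^{2} = \frac{361}{9}$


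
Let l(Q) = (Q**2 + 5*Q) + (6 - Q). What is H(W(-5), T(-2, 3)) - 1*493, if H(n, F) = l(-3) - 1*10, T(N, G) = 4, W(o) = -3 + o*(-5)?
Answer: -500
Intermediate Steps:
l(Q) = 6 + Q**2 + 4*Q
W(o) = -3 - 5*o
H(n, F) = -7 (H(n, F) = (6 + (-3)**2 + 4*(-3)) - 1*10 = (6 + 9 - 12) - 10 = 3 - 10 = -7)
H(W(-5), T(-2, 3)) - 1*493 = -7 - 1*493 = -7 - 493 = -500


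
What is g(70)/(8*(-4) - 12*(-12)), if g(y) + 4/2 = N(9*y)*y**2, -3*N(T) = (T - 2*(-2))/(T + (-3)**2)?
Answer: -1555217/107352 ≈ -14.487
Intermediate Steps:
N(T) = -(4 + T)/(3*(9 + T)) (N(T) = -(T - 2*(-2))/(3*(T + (-3)**2)) = -(T + 4)/(3*(T + 9)) = -(4 + T)/(3*(9 + T)))
g(y) = -2 + y**2*(-4 - 9*y)/(3*(9 + 9*y)) (g(y) = -2 + ((-4 - 9*y)/(3*(9 + 9*y)))*y**2 = -2 + y**2*(-4 - 9*y)/(3*(9 + 9*y)))
g(70)/(8*(-4) - 12*(-12)) = ((-54 - 54*70 + 70**2*(-4 - 9*70))/(27*(1 + 70)))/(8*(-4) - 12*(-12)) = ((1/27)*(-54 - 3780 + 4900*(-4 - 630))/71)/(-32 + 144) = ((1/27)*(1/71)*(-54 - 3780 + 4900*(-634)))/112 = ((1/27)*(1/71)*(-54 - 3780 - 3106600))*(1/112) = ((1/27)*(1/71)*(-3110434))*(1/112) = -3110434/1917*1/112 = -1555217/107352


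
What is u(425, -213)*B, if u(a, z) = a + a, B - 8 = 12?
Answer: 17000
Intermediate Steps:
B = 20 (B = 8 + 12 = 20)
u(a, z) = 2*a
u(425, -213)*B = (2*425)*20 = 850*20 = 17000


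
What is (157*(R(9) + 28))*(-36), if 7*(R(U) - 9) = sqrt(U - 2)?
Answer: -209124 - 5652*sqrt(7)/7 ≈ -2.1126e+5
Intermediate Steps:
R(U) = 9 + sqrt(-2 + U)/7 (R(U) = 9 + sqrt(U - 2)/7 = 9 + sqrt(-2 + U)/7)
(157*(R(9) + 28))*(-36) = (157*((9 + sqrt(-2 + 9)/7) + 28))*(-36) = (157*((9 + sqrt(7)/7) + 28))*(-36) = (157*(37 + sqrt(7)/7))*(-36) = (5809 + 157*sqrt(7)/7)*(-36) = -209124 - 5652*sqrt(7)/7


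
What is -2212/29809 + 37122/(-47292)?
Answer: -201863267/234954538 ≈ -0.85916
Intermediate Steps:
-2212/29809 + 37122/(-47292) = -2212*1/29809 + 37122*(-1/47292) = -2212/29809 - 6187/7882 = -201863267/234954538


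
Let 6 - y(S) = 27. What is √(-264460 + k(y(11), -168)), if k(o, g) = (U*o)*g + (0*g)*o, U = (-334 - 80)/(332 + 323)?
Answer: 22*I*√236398015/655 ≈ 516.42*I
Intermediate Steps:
y(S) = -21 (y(S) = 6 - 1*27 = 6 - 27 = -21)
U = -414/655 ≈ -0.63206
k(o, g) = -414*g*o/655 (k(o, g) = (-414*o/655)*g + (0*g)*o = -414*g*o/655 + 0*o = -414*g*o/655 + 0 = -414*g*o/655)
√(-264460 + k(y(11), -168)) = √(-264460 - 414/655*(-168)*(-21)) = √(-264460 - 1460592/655) = √(-174681892/655) = 22*I*√236398015/655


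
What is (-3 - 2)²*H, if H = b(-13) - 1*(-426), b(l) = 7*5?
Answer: 11525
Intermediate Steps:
b(l) = 35
H = 461 (H = 35 - 1*(-426) = 35 + 426 = 461)
(-3 - 2)²*H = (-3 - 2)²*461 = (-5)²*461 = 25*461 = 11525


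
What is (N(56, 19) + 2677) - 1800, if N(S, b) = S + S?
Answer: 989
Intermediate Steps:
N(S, b) = 2*S
(N(56, 19) + 2677) - 1800 = (2*56 + 2677) - 1800 = (112 + 2677) - 1800 = 2789 - 1800 = 989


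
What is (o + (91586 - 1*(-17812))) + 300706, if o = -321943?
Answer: 88161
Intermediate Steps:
(o + (91586 - 1*(-17812))) + 300706 = (-321943 + (91586 - 1*(-17812))) + 300706 = (-321943 + (91586 + 17812)) + 300706 = (-321943 + 109398) + 300706 = -212545 + 300706 = 88161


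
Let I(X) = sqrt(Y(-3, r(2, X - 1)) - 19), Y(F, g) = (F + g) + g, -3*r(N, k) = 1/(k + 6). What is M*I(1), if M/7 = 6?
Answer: 14*I*sqrt(199) ≈ 197.49*I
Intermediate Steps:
M = 42 (M = 7*6 = 42)
r(N, k) = -1/(3*(6 + k)) (r(N, k) = -1/(3*(k + 6)) = -1/(3*(6 + k)))
Y(F, g) = F + 2*g
I(X) = sqrt(-22 - 2/(15 + 3*X)) (I(X) = sqrt((-3 + 2*(-1/(18 + 3*(X - 1)))) - 19) = sqrt((-3 + 2*(-1/(18 + 3*(-1 + X)))) - 19) = sqrt((-3 + 2*(-1/(18 + (-3 + 3*X)))) - 19) = sqrt((-3 + 2*(-1/(15 + 3*X))) - 19) = sqrt((-3 - 2/(15 + 3*X)) - 19) = sqrt(-22 - 2/(15 + 3*X)))
M*I(1) = 42*(sqrt(6)*sqrt((-166 - 33*1)/(5 + 1))/3) = 42*(sqrt(6)*sqrt((-166 - 33)/6)/3) = 42*(sqrt(6)*sqrt((1/6)*(-199))/3) = 42*(sqrt(6)*sqrt(-199/6)/3) = 42*(sqrt(6)*(I*sqrt(1194)/6)/3) = 42*(I*sqrt(199)/3) = 14*I*sqrt(199)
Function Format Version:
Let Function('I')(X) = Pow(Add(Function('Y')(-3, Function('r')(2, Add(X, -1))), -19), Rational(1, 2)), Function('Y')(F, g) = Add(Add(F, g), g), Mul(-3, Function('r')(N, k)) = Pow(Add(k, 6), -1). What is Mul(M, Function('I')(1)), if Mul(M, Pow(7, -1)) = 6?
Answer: Mul(14, I, Pow(199, Rational(1, 2))) ≈ Mul(197.49, I)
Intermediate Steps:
M = 42 (M = Mul(7, 6) = 42)
Function('r')(N, k) = Mul(Rational(-1, 3), Pow(Add(6, k), -1)) (Function('r')(N, k) = Mul(Rational(-1, 3), Pow(Add(k, 6), -1)) = Mul(Rational(-1, 3), Pow(Add(6, k), -1)))
Function('Y')(F, g) = Add(F, Mul(2, g))
Function('I')(X) = Pow(Add(-22, Mul(-2, Pow(Add(15, Mul(3, X)), -1))), Rational(1, 2)) (Function('I')(X) = Pow(Add(Add(-3, Mul(2, Mul(-1, Pow(Add(18, Mul(3, Add(X, -1))), -1)))), -19), Rational(1, 2)) = Pow(Add(Add(-3, Mul(2, Mul(-1, Pow(Add(18, Mul(3, Add(-1, X))), -1)))), -19), Rational(1, 2)) = Pow(Add(Add(-3, Mul(2, Mul(-1, Pow(Add(18, Add(-3, Mul(3, X))), -1)))), -19), Rational(1, 2)) = Pow(Add(Add(-3, Mul(2, Mul(-1, Pow(Add(15, Mul(3, X)), -1)))), -19), Rational(1, 2)) = Pow(Add(Add(-3, Mul(-2, Pow(Add(15, Mul(3, X)), -1))), -19), Rational(1, 2)) = Pow(Add(-22, Mul(-2, Pow(Add(15, Mul(3, X)), -1))), Rational(1, 2)))
Mul(M, Function('I')(1)) = Mul(42, Mul(Rational(1, 3), Pow(6, Rational(1, 2)), Pow(Mul(Pow(Add(5, 1), -1), Add(-166, Mul(-33, 1))), Rational(1, 2)))) = Mul(42, Mul(Rational(1, 3), Pow(6, Rational(1, 2)), Pow(Mul(Pow(6, -1), Add(-166, -33)), Rational(1, 2)))) = Mul(42, Mul(Rational(1, 3), Pow(6, Rational(1, 2)), Pow(Mul(Rational(1, 6), -199), Rational(1, 2)))) = Mul(42, Mul(Rational(1, 3), Pow(6, Rational(1, 2)), Pow(Rational(-199, 6), Rational(1, 2)))) = Mul(42, Mul(Rational(1, 3), Pow(6, Rational(1, 2)), Mul(Rational(1, 6), I, Pow(1194, Rational(1, 2))))) = Mul(42, Mul(Rational(1, 3), I, Pow(199, Rational(1, 2)))) = Mul(14, I, Pow(199, Rational(1, 2)))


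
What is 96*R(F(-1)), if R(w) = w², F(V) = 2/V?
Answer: 384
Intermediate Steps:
96*R(F(-1)) = 96*(2/(-1))² = 96*(2*(-1))² = 96*(-2)² = 96*4 = 384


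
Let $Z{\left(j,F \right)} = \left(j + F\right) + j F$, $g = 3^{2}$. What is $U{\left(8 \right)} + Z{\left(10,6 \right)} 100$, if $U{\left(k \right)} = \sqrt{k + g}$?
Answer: $7600 + \sqrt{17} \approx 7604.1$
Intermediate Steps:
$g = 9$
$U{\left(k \right)} = \sqrt{9 + k}$ ($U{\left(k \right)} = \sqrt{k + 9} = \sqrt{9 + k}$)
$Z{\left(j,F \right)} = F + j + F j$ ($Z{\left(j,F \right)} = \left(F + j\right) + F j = F + j + F j$)
$U{\left(8 \right)} + Z{\left(10,6 \right)} 100 = \sqrt{9 + 8} + \left(6 + 10 + 6 \cdot 10\right) 100 = \sqrt{17} + \left(6 + 10 + 60\right) 100 = \sqrt{17} + 76 \cdot 100 = \sqrt{17} + 7600 = 7600 + \sqrt{17}$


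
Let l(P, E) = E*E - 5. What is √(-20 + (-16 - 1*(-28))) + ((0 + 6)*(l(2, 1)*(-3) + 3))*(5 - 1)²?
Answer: 1440 + 2*I*√2 ≈ 1440.0 + 2.8284*I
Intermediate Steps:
l(P, E) = -5 + E² (l(P, E) = E² - 5 = -5 + E²)
√(-20 + (-16 - 1*(-28))) + ((0 + 6)*(l(2, 1)*(-3) + 3))*(5 - 1)² = √(-20 + (-16 - 1*(-28))) + ((0 + 6)*((-5 + 1²)*(-3) + 3))*(5 - 1)² = √(-20 + (-16 + 28)) + (6*((-5 + 1)*(-3) + 3))*4² = √(-20 + 12) + (6*(-4*(-3) + 3))*16 = √(-8) + (6*(12 + 3))*16 = 2*I*√2 + (6*15)*16 = 2*I*√2 + 90*16 = 2*I*√2 + 1440 = 1440 + 2*I*√2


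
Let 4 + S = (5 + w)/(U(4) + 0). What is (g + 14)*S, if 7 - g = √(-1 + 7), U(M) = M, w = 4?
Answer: -147/4 + 7*√6/4 ≈ -32.463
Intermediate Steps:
g = 7 - √6 (g = 7 - √(-1 + 7) = 7 - √6 ≈ 4.5505)
S = -7/4 (S = -4 + (5 + 4)/(4 + 0) = -4 + 9/4 = -7/4 ≈ -1.7500)
(g + 14)*S = ((7 - √6) + 14)*(-7/4) = (21 - √6)*(-7/4) = -147/4 + 7*√6/4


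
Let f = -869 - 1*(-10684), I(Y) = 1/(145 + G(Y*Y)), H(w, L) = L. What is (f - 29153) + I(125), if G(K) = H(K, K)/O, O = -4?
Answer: -290940214/15045 ≈ -19338.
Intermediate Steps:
G(K) = -K/4 (G(K) = K/(-4) = K*(-¼) = -K/4)
I(Y) = 1/(145 - Y²/4) (I(Y) = 1/(145 - Y*Y/4) = 1/(145 - Y²/4))
f = 9815 (f = -869 + 10684 = 9815)
(f - 29153) + I(125) = (9815 - 29153) + 4/(580 - 1*125²) = -19338 + 4/(580 - 1*15625) = -19338 + 4/(580 - 15625) = -19338 + 4/(-15045) = -19338 + 4*(-1/15045) = -19338 - 4/15045 = -290940214/15045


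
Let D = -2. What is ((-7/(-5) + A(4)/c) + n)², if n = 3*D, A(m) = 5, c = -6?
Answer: 26569/900 ≈ 29.521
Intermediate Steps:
n = -6 (n = 3*(-2) = -6)
((-7/(-5) + A(4)/c) + n)² = ((-7/(-5) + 5/(-6)) - 6)² = ((-7*(-⅕) + 5*(-⅙)) - 6)² = ((7/5 - ⅚) - 6)² = (17/30 - 6)² = (-163/30)² = 26569/900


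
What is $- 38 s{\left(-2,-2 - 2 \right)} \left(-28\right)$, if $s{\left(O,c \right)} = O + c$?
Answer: $-6384$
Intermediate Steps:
$- 38 s{\left(-2,-2 - 2 \right)} \left(-28\right) = - 38 \left(-2 - 4\right) \left(-28\right) = \left(-38\right) \left(-6\right) \left(-28\right) = 228 \left(-28\right) = -6384$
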